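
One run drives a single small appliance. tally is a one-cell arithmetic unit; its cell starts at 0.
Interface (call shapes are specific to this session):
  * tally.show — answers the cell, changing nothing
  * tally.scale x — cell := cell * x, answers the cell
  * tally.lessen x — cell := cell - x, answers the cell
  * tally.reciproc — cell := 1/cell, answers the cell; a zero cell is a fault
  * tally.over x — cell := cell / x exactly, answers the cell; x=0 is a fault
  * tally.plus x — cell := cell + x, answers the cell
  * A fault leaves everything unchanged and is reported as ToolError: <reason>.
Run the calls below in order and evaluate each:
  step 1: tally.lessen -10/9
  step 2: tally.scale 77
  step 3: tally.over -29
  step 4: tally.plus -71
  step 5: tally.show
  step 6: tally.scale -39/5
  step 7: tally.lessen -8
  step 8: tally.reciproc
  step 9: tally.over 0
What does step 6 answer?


Next I call lessen passing x=-10/9, and observe 10/9.
Next I call scale passing x=77, and observe 770/9.
Next I call over passing x=-29, and get -770/261.
Then plus passing x=-71, and get -19301/261.
Then show, which returns -19301/261.
Calling scale passing x=-39/5, → 250913/435.
I invoke lessen passing x=-8, which returns 254393/435.
Invoking reciproc, which returns 435/254393.
I invoke over passing x=0: ToolError: division by zero.

Answer: 250913/435


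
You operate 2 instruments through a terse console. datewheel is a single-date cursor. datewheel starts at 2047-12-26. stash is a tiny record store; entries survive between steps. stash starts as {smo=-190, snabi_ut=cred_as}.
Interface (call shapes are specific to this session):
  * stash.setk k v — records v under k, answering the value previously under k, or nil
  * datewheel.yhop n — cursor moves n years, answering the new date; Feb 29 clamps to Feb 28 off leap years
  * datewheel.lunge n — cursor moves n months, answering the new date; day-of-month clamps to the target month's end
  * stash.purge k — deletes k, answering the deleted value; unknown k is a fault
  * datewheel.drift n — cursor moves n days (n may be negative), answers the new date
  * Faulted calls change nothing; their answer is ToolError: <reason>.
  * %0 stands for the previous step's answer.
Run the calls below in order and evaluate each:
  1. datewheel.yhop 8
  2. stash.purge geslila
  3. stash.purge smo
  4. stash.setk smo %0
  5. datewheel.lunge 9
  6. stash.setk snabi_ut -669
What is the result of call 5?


> yhop n='8'
:: 2055-12-26
> purge k='geslila'
:: ToolError: no such key geslila
> purge k='smo'
:: -190
> setk k='smo' v='%0'
:: nil
> lunge n='9'
:: 2056-09-26
> setk k='snabi_ut' v='-669'
:: cred_as

Answer: 2056-09-26


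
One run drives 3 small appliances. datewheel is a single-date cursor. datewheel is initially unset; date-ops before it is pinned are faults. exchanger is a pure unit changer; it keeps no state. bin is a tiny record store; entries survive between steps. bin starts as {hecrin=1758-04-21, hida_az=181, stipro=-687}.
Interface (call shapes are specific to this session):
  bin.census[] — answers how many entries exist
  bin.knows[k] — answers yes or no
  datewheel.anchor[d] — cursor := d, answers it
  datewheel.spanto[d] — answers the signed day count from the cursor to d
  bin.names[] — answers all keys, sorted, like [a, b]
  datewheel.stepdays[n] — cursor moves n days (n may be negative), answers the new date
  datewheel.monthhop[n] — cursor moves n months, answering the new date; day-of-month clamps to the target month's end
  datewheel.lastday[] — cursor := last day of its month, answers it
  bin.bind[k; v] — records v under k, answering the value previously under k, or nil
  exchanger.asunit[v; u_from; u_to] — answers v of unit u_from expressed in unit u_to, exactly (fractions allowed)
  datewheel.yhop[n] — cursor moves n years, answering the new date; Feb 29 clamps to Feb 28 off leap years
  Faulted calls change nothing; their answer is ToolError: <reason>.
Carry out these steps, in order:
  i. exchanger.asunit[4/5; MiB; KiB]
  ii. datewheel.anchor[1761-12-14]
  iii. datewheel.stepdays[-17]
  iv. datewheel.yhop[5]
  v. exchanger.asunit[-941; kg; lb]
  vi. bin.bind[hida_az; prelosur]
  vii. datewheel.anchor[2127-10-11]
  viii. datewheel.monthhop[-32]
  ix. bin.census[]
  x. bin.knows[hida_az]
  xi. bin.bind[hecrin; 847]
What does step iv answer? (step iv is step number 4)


Answer: 1766-11-27

Derivation:
I run exchanger.asunit using v→4/5, u_from→MiB, u_to→KiB: 4096/5.
Calling datewheel.anchor using d→1761-12-14: 1761-12-14.
Then datewheel.stepdays using n→-17, — result: 1761-11-27.
Calling datewheel.yhop using n→5, and see 1766-11-27.
Next I call exchanger.asunit using v→-941, u_from→kg, u_to→lb, yielding -94100000000/45359237.
I run bin.bind using k→hida_az, v→prelosur, yielding 181.
Using datewheel.anchor using d→2127-10-11, giving 2127-10-11.
Now I run datewheel.monthhop using n→-32, which returns 2125-02-11.
Using bin.census(), → 3.
Now I run bin.knows using k→hida_az: yes.
I use bin.bind using k→hecrin, v→847, → 1758-04-21.


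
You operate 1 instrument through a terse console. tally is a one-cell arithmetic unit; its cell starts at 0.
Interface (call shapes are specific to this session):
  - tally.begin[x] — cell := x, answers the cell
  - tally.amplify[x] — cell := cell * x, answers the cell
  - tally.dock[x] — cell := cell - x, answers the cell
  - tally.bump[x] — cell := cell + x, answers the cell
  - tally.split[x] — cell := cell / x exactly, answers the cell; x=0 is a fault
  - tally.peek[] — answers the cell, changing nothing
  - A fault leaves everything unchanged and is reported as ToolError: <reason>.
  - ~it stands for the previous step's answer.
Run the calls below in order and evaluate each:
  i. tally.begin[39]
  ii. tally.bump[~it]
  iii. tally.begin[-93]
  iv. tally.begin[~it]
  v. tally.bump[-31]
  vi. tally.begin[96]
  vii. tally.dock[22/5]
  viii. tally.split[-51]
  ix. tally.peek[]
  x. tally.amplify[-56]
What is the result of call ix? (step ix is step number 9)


# 1. tally.begin(x→39) => 39
# 2. tally.bump(x→~it) => 78
# 3. tally.begin(x→-93) => -93
# 4. tally.begin(x→~it) => -93
# 5. tally.bump(x→-31) => -124
# 6. tally.begin(x→96) => 96
# 7. tally.dock(x→22/5) => 458/5
# 8. tally.split(x→-51) => -458/255
# 9. tally.peek() => -458/255
# 10. tally.amplify(x→-56) => 25648/255

Answer: -458/255


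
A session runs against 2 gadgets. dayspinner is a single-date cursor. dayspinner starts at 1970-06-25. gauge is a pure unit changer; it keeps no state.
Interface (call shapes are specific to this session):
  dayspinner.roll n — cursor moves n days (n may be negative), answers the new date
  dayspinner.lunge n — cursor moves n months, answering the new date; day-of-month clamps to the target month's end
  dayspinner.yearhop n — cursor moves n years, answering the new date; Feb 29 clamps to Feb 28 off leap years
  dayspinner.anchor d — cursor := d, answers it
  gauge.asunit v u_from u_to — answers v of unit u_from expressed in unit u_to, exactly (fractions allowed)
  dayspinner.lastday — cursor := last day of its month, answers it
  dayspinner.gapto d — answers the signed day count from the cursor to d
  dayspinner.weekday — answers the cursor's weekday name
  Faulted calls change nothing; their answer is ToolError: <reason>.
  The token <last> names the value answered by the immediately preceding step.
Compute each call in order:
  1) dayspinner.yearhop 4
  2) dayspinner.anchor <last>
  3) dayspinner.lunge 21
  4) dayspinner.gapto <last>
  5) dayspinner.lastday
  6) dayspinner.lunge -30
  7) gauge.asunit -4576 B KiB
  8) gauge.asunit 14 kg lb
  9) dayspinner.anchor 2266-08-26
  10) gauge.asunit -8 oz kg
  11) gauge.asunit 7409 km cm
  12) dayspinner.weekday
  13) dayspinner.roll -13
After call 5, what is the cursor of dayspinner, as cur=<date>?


Answer: cur=1976-03-31

Derivation:
$ dayspinner.yearhop n='4'
  1974-06-25
$ dayspinner.anchor d='<last>'
  1974-06-25
$ dayspinner.lunge n='21'
  1976-03-25
$ dayspinner.gapto d='<last>'
  0
$ dayspinner.lastday
  1976-03-31
$ dayspinner.lunge n='-30'
  1973-09-30
$ gauge.asunit v='-4576' u_from='B' u_to='KiB'
  -143/32
$ gauge.asunit v='14' u_from='kg' u_to='lb'
  200000000/6479891
$ dayspinner.anchor d='2266-08-26'
  2266-08-26
$ gauge.asunit v='-8' u_from='oz' u_to='kg'
  -45359237/200000000
$ gauge.asunit v='7409' u_from='km' u_to='cm'
  740900000
$ dayspinner.weekday
  Sunday
$ dayspinner.roll n='-13'
  2266-08-13


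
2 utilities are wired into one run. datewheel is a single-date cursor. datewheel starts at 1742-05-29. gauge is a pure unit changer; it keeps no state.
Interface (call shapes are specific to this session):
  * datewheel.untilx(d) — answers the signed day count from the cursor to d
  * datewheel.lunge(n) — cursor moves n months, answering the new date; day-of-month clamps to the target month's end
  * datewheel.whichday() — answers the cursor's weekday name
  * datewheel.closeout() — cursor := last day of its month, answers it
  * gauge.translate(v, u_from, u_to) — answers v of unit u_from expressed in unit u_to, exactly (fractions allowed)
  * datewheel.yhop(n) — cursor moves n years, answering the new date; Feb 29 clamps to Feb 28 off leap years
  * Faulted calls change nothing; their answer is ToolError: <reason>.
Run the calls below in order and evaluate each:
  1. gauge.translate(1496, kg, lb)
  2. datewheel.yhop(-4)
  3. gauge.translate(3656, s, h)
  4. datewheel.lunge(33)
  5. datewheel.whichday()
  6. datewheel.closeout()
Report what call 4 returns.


CALL gauge.translate[v: 1496; u_from: kg; u_to: lb]
RET  13600000000/4123567
CALL datewheel.yhop[n: -4]
RET  1738-05-29
CALL gauge.translate[v: 3656; u_from: s; u_to: h]
RET  457/450
CALL datewheel.lunge[n: 33]
RET  1741-02-28
CALL datewheel.whichday[]
RET  Tuesday
CALL datewheel.closeout[]
RET  1741-02-28

Answer: 1741-02-28


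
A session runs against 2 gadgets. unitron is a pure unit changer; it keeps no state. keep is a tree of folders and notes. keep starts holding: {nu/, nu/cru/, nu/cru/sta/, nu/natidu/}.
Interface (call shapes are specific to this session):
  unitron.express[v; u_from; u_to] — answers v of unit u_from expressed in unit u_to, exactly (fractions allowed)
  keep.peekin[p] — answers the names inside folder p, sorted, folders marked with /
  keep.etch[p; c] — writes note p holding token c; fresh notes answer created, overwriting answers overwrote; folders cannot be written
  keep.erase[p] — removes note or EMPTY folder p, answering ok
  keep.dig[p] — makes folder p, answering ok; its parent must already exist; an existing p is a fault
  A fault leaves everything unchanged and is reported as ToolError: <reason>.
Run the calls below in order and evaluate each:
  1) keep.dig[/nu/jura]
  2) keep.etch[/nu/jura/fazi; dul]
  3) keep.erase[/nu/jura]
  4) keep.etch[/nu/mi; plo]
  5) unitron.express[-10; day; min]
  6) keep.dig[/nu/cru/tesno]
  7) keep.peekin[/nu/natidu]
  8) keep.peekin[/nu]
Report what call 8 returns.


Using keep.dig on p='/nu/jura', → ok.
I call keep.etch on p='/nu/jura/fazi', c='dul', and get created.
Now I run keep.erase on p='/nu/jura', giving ToolError: not empty.
I try keep.etch on p='/nu/mi', c='plo', giving created.
I try unitron.express on v='-10', u_from='day', u_to='min', and observe -14400.
I try keep.dig on p='/nu/cru/tesno', → ok.
Then keep.peekin on p='/nu/natidu', yielding [].
I invoke keep.peekin on p='/nu': [cru/, jura/, mi, natidu/].

Answer: [cru/, jura/, mi, natidu/]


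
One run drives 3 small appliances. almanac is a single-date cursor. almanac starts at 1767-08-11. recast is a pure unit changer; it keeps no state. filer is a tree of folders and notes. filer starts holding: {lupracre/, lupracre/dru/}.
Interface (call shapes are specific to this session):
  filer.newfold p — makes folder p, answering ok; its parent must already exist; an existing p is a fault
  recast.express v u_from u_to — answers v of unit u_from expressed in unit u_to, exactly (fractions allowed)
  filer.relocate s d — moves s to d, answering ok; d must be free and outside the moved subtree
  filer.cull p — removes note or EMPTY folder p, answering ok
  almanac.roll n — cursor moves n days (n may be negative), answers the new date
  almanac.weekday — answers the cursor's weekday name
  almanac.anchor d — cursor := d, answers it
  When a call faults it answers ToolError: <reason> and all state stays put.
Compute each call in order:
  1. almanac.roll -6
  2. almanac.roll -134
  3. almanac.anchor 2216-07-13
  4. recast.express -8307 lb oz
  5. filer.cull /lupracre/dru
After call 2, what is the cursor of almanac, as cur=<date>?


Invoking roll(-6): 1767-08-05.
Calling roll(-134), which returns 1767-03-24.
Calling anchor(2216-07-13), and see 2216-07-13.
Now I run express(-8307, lb, oz), and see -132912.
I try cull(/lupracre/dru), yielding ok.

Answer: cur=1767-03-24


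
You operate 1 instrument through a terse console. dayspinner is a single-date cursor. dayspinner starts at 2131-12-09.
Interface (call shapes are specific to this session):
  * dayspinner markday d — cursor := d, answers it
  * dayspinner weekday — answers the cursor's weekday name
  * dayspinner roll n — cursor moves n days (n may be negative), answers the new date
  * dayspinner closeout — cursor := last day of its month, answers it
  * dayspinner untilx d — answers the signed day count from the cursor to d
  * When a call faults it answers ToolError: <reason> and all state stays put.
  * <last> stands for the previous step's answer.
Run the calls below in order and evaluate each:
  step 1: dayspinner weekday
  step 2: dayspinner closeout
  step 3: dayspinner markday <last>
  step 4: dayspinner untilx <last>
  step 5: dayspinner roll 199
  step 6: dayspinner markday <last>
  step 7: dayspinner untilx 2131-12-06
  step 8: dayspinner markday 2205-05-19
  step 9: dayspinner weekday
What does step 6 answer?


CALL dayspinner weekday[]
RET  Sunday
CALL dayspinner closeout[]
RET  2131-12-31
CALL dayspinner markday[d→<last>]
RET  2131-12-31
CALL dayspinner untilx[d→<last>]
RET  0
CALL dayspinner roll[n→199]
RET  2132-07-17
CALL dayspinner markday[d→<last>]
RET  2132-07-17
CALL dayspinner untilx[d→2131-12-06]
RET  -224
CALL dayspinner markday[d→2205-05-19]
RET  2205-05-19
CALL dayspinner weekday[]
RET  Sunday

Answer: 2132-07-17


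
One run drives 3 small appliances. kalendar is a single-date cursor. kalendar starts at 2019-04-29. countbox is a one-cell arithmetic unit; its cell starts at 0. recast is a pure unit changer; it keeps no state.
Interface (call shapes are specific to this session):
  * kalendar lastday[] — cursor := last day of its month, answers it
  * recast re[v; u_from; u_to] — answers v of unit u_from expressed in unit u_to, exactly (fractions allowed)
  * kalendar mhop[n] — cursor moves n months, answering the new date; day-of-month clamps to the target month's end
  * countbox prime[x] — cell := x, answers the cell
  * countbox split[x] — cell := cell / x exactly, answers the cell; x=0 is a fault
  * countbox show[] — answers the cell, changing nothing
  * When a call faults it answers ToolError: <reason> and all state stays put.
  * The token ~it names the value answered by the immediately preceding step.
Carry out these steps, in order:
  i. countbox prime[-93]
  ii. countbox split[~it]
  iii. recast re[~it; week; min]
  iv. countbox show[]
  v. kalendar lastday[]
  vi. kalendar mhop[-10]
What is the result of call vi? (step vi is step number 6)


Answer: 2018-06-30

Derivation:
% countbox prime x: -93
  -93
% countbox split x: ~it
  1
% recast re v: ~it u_from: week u_to: min
  10080
% countbox show
  1
% kalendar lastday
  2019-04-30
% kalendar mhop n: -10
  2018-06-30


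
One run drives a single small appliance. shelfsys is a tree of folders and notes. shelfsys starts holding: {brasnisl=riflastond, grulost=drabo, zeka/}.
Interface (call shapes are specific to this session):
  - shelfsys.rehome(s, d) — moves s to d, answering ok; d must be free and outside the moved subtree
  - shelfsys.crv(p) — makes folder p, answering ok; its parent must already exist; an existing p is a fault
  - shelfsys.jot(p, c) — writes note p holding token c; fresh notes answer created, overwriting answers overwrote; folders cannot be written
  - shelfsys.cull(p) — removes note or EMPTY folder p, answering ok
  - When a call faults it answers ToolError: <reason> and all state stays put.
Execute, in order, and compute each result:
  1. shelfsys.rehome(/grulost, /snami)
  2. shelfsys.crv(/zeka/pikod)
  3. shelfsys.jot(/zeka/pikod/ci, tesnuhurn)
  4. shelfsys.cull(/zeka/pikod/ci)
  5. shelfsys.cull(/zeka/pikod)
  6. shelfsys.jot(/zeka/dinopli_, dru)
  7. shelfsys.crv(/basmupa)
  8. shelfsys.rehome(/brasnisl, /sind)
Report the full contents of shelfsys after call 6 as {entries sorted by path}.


Answer: {brasnisl=riflastond, snami=drabo, zeka/, zeka/dinopli_=dru}

Derivation:
% shelfsys.rehome s='/grulost' d='/snami'
  ok
% shelfsys.crv p='/zeka/pikod'
  ok
% shelfsys.jot p='/zeka/pikod/ci' c='tesnuhurn'
  created
% shelfsys.cull p='/zeka/pikod/ci'
  ok
% shelfsys.cull p='/zeka/pikod'
  ok
% shelfsys.jot p='/zeka/dinopli_' c='dru'
  created
% shelfsys.crv p='/basmupa'
  ok
% shelfsys.rehome s='/brasnisl' d='/sind'
  ok


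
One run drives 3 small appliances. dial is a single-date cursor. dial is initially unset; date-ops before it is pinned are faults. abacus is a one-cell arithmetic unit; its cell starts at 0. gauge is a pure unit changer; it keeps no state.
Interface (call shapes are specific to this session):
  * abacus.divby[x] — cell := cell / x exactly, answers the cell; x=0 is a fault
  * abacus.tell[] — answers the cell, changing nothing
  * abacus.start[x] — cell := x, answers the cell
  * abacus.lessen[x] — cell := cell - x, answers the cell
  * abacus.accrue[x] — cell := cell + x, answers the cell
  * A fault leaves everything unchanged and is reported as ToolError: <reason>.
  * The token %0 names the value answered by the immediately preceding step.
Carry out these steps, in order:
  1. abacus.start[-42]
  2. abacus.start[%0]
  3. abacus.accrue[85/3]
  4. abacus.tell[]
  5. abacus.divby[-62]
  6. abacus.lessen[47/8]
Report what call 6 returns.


Next I call abacus.start on x=-42, which returns -42.
I try abacus.start on x=%0, and get -42.
Invoking abacus.accrue on x=85/3, and observe -41/3.
Next I call abacus.tell(), and get -41/3.
Using abacus.divby on x=-62, → 41/186.
I invoke abacus.lessen on x=47/8, yielding -4207/744.

Answer: -4207/744


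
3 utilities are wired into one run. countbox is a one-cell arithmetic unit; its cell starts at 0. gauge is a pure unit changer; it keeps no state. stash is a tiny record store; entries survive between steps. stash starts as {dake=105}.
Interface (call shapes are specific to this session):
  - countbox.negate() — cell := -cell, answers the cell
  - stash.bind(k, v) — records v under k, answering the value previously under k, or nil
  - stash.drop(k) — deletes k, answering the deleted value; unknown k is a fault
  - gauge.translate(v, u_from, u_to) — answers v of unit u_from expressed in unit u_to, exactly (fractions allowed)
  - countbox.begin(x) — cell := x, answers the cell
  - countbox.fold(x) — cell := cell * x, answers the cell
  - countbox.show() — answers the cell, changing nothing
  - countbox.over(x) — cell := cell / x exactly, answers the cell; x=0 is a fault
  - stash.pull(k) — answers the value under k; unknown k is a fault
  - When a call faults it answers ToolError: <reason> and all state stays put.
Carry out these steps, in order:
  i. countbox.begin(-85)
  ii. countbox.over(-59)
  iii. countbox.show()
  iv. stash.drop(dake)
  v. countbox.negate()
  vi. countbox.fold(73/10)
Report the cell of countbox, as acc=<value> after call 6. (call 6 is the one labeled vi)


Answer: acc=-1241/118

Derivation:
==> begin(x: -85)
<== -85
==> over(x: -59)
<== 85/59
==> show()
<== 85/59
==> drop(k: dake)
<== 105
==> negate()
<== -85/59
==> fold(x: 73/10)
<== -1241/118


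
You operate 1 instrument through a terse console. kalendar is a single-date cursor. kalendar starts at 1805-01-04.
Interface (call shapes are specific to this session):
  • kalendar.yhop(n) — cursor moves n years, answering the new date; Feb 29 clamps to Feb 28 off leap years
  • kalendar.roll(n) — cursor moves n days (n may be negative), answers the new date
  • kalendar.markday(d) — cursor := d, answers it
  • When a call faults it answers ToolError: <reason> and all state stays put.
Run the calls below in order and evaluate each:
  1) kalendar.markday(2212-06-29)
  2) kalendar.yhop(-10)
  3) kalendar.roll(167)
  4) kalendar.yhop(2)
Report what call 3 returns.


Answer: 2202-12-13

Derivation:
[in] kalendar.markday 2212-06-29
:: 2212-06-29
[in] kalendar.yhop -10
:: 2202-06-29
[in] kalendar.roll 167
:: 2202-12-13
[in] kalendar.yhop 2
:: 2204-12-13


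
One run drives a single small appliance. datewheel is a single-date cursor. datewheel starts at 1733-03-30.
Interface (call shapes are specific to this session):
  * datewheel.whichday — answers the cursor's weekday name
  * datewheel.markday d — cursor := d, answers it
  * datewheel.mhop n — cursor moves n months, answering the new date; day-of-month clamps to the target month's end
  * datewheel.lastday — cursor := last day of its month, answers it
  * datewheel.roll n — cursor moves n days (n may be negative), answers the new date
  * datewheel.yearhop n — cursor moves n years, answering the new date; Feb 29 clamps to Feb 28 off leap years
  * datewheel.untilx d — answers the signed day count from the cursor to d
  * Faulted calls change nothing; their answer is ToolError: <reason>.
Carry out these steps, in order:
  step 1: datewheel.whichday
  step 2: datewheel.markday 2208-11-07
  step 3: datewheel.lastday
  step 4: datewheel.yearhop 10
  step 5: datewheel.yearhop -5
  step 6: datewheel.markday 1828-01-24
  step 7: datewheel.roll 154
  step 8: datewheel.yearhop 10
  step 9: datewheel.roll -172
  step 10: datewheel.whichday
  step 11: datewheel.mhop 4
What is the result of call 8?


Answer: 1838-06-26

Derivation:
Using whichday(), and see Monday.
I try markday with d→2208-11-07, — result: 2208-11-07.
I try lastday(), yielding 2208-11-30.
I use yearhop with n→10: 2218-11-30.
I invoke yearhop with n→-5, — result: 2213-11-30.
I invoke markday with d→1828-01-24: 1828-01-24.
I invoke roll with n→154, giving 1828-06-26.
I try yearhop with n→10, which returns 1838-06-26.
Then roll with n→-172, giving 1838-01-05.
I run whichday(), and observe Friday.
Now I run mhop with n→4, → 1838-05-05.


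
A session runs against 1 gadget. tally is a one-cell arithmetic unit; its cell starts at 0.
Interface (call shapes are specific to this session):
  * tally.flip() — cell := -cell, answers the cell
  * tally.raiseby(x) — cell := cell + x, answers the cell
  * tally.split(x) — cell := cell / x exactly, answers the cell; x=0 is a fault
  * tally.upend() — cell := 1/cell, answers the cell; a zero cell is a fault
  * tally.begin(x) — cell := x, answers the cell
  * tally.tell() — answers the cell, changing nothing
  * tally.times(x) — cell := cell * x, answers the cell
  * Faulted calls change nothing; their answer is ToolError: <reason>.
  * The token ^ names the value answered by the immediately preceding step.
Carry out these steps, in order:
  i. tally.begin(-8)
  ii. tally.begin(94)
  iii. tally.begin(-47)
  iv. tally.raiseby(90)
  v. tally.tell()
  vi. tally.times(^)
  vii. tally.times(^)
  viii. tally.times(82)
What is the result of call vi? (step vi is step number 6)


·→ begin(x=-8)
·← -8
·→ begin(x=94)
·← 94
·→ begin(x=-47)
·← -47
·→ raiseby(x=90)
·← 43
·→ tell()
·← 43
·→ times(x=^)
·← 1849
·→ times(x=^)
·← 3418801
·→ times(x=82)
·← 280341682

Answer: 1849


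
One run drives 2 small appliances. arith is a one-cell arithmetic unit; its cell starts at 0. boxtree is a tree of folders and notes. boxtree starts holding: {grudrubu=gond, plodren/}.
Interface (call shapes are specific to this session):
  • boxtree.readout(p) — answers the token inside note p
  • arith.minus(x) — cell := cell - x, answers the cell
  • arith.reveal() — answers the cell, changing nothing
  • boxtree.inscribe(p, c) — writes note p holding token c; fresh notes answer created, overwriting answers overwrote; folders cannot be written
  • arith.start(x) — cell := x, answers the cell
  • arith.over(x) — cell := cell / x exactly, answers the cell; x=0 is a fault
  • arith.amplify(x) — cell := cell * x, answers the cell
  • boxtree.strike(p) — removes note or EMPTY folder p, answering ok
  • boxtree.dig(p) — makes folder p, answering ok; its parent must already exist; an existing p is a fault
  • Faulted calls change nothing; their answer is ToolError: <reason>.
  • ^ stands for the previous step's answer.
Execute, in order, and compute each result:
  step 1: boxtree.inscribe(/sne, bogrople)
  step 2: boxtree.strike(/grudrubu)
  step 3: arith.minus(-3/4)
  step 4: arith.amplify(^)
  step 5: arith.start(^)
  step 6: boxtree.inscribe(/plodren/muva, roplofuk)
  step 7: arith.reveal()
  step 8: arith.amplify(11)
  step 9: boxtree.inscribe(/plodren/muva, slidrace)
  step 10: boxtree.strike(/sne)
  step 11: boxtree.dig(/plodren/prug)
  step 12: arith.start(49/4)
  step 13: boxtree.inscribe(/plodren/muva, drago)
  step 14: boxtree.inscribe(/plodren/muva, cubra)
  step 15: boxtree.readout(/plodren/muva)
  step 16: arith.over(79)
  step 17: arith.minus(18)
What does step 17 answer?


Answer: -5639/316

Derivation:
# 1. inscribe(p→/sne, c→bogrople) ~> created
# 2. strike(p→/grudrubu) ~> ok
# 3. minus(x→-3/4) ~> 3/4
# 4. amplify(x→^) ~> 9/16
# 5. start(x→^) ~> 9/16
# 6. inscribe(p→/plodren/muva, c→roplofuk) ~> created
# 7. reveal() ~> 9/16
# 8. amplify(x→11) ~> 99/16
# 9. inscribe(p→/plodren/muva, c→slidrace) ~> overwrote
# 10. strike(p→/sne) ~> ok
# 11. dig(p→/plodren/prug) ~> ok
# 12. start(x→49/4) ~> 49/4
# 13. inscribe(p→/plodren/muva, c→drago) ~> overwrote
# 14. inscribe(p→/plodren/muva, c→cubra) ~> overwrote
# 15. readout(p→/plodren/muva) ~> cubra
# 16. over(x→79) ~> 49/316
# 17. minus(x→18) ~> -5639/316


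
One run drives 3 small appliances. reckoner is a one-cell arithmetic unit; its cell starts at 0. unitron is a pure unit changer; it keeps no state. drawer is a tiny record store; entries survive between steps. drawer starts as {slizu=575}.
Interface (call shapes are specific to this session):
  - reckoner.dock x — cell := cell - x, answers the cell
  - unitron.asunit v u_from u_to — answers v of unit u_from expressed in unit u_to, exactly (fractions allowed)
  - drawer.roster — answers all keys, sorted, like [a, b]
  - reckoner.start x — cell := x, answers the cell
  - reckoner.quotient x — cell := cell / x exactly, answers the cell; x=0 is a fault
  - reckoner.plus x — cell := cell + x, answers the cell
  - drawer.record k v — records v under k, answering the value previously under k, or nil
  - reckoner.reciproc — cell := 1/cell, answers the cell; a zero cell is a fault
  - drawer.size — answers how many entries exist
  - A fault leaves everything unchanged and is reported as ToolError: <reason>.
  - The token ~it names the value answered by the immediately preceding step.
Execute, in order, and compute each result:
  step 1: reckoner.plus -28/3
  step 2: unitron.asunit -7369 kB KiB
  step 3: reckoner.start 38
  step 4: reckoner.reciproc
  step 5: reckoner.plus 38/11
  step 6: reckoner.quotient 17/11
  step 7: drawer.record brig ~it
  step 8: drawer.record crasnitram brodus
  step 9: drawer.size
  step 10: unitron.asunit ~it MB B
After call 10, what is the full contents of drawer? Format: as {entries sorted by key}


Answer: {brig=1455/646, crasnitram=brodus, slizu=575}

Derivation:
> reckoner.plus -28/3
[out] -28/3
> unitron.asunit -7369 kB KiB
[out] -921125/128
> reckoner.start 38
[out] 38
> reckoner.reciproc
[out] 1/38
> reckoner.plus 38/11
[out] 1455/418
> reckoner.quotient 17/11
[out] 1455/646
> drawer.record brig ~it
[out] nil
> drawer.record crasnitram brodus
[out] nil
> drawer.size
[out] 3
> unitron.asunit ~it MB B
[out] 3000000


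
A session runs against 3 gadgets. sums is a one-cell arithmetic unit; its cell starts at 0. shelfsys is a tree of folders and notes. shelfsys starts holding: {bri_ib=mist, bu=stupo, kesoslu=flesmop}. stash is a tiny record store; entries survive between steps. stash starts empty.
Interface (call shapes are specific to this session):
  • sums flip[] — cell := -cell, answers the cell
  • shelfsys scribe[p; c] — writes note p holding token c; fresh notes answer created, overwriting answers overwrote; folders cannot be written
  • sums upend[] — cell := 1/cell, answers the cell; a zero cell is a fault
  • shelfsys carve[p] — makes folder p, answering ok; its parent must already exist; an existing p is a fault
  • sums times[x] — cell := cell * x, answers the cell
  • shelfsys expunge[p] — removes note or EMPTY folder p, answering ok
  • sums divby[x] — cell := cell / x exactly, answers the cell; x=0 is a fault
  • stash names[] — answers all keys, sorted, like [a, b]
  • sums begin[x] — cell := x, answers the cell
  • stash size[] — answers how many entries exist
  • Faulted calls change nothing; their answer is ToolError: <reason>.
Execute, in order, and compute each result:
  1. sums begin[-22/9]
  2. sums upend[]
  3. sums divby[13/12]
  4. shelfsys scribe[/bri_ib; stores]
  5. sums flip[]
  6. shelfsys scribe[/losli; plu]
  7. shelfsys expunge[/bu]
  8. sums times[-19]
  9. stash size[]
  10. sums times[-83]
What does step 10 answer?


Do: sums begin[x=-22/9]
See: -22/9
Do: sums upend[]
See: -9/22
Do: sums divby[x=13/12]
See: -54/143
Do: shelfsys scribe[p=/bri_ib; c=stores]
See: overwrote
Do: sums flip[]
See: 54/143
Do: shelfsys scribe[p=/losli; c=plu]
See: created
Do: shelfsys expunge[p=/bu]
See: ok
Do: sums times[x=-19]
See: -1026/143
Do: stash size[]
See: 0
Do: sums times[x=-83]
See: 85158/143

Answer: 85158/143


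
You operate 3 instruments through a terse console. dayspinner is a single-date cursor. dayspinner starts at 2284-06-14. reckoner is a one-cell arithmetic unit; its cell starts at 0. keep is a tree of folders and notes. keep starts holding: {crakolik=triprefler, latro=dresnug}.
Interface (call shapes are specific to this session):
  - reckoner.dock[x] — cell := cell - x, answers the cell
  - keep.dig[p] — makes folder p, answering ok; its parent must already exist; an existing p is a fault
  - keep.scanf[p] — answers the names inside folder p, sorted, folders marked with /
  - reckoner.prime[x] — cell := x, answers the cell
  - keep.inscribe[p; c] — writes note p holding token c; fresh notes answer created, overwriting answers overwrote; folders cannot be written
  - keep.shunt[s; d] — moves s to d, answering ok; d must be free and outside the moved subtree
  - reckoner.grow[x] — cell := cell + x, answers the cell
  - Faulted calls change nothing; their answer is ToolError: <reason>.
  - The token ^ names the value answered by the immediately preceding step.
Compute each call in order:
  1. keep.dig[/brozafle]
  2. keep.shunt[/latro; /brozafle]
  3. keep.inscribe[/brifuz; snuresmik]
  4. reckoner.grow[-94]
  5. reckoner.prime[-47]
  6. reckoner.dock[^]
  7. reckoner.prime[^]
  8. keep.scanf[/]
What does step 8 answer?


-> dig(p→/brozafle)
<- ok
-> shunt(s→/latro, d→/brozafle)
<- ToolError: exists
-> inscribe(p→/brifuz, c→snuresmik)
<- created
-> grow(x→-94)
<- -94
-> prime(x→-47)
<- -47
-> dock(x→^)
<- 0
-> prime(x→^)
<- 0
-> scanf(p→/)
<- [brifuz, brozafle/, crakolik, latro]

Answer: [brifuz, brozafle/, crakolik, latro]


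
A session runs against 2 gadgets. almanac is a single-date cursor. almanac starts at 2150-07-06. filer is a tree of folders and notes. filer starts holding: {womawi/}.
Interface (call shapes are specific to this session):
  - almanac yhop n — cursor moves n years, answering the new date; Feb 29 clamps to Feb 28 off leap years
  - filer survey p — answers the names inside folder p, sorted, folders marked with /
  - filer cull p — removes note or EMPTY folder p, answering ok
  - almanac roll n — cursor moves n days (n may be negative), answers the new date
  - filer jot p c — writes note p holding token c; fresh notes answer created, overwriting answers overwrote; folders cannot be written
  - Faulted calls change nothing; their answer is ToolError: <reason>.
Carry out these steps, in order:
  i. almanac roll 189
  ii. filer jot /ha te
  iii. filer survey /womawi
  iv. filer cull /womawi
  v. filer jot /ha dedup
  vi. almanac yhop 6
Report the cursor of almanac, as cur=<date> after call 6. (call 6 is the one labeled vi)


% 1. almanac roll(n: 189) -> 2151-01-11
% 2. filer jot(p: /ha, c: te) -> created
% 3. filer survey(p: /womawi) -> []
% 4. filer cull(p: /womawi) -> ok
% 5. filer jot(p: /ha, c: dedup) -> overwrote
% 6. almanac yhop(n: 6) -> 2157-01-11

Answer: cur=2157-01-11


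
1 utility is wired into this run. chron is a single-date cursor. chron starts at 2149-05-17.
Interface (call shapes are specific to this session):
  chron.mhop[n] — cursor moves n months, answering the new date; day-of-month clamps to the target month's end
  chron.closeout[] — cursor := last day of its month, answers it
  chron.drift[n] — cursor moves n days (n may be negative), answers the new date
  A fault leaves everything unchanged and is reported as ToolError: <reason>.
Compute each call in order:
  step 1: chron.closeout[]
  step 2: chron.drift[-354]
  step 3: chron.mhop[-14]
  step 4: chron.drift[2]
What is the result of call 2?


Answer: 2148-06-11

Derivation:
% closeout
[out] 2149-05-31
% drift -354
[out] 2148-06-11
% mhop -14
[out] 2147-04-11
% drift 2
[out] 2147-04-13


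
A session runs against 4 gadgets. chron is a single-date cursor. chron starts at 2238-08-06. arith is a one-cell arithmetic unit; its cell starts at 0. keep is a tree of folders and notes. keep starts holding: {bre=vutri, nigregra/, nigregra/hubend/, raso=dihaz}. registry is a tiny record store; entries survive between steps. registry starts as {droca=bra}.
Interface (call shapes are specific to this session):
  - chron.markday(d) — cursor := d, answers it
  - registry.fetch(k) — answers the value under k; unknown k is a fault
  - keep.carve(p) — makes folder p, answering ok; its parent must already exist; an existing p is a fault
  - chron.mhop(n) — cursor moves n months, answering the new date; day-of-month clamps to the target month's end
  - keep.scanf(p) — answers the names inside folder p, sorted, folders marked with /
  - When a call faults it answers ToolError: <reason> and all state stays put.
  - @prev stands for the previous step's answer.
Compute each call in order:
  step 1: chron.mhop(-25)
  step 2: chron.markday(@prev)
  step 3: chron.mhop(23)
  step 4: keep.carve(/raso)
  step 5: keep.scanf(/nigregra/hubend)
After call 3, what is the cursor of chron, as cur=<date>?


Now I run chron.mhop passing n='-25', and see 2236-07-06.
I call chron.markday passing d='@prev', and observe 2236-07-06.
I use chron.mhop passing n='23', and see 2238-06-06.
I try keep.carve passing p='/raso': ToolError: exists.
I use keep.scanf passing p='/nigregra/hubend': [].

Answer: cur=2238-06-06


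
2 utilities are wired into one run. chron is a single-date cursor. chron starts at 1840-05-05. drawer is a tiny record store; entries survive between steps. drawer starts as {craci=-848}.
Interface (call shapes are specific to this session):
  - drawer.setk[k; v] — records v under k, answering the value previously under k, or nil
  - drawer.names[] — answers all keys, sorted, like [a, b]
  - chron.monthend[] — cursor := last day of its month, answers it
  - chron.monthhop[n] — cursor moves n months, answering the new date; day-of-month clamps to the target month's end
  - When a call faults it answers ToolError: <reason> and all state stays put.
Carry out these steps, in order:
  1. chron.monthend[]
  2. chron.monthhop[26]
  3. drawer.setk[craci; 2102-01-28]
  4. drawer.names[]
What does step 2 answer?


$ chron.monthend
  1840-05-31
$ chron.monthhop n: 26
  1842-07-31
$ drawer.setk k: craci v: 2102-01-28
  -848
$ drawer.names
  [craci]

Answer: 1842-07-31


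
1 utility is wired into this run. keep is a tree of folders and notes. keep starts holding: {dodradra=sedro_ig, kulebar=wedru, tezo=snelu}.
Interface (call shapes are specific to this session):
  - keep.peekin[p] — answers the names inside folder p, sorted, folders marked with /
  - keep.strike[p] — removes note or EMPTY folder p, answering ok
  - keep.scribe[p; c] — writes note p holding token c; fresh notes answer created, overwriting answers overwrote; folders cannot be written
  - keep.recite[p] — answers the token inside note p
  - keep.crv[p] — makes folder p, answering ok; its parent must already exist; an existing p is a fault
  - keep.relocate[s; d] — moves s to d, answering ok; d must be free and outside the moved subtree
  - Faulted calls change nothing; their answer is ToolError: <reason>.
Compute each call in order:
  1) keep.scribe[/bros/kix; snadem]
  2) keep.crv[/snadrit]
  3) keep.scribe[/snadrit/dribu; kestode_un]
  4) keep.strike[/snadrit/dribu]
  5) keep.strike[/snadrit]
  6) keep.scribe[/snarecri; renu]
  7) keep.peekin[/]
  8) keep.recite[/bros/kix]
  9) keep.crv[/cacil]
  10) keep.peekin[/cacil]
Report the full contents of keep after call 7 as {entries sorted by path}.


-- scribe(/bros/kix, snadem) : ToolError: no parent
-- crv(/snadrit) : ok
-- scribe(/snadrit/dribu, kestode_un) : created
-- strike(/snadrit/dribu) : ok
-- strike(/snadrit) : ok
-- scribe(/snarecri, renu) : created
-- peekin(/) : [dodradra, kulebar, snarecri, tezo]
-- recite(/bros/kix) : ToolError: not found
-- crv(/cacil) : ok
-- peekin(/cacil) : []

Answer: {dodradra=sedro_ig, kulebar=wedru, snarecri=renu, tezo=snelu}


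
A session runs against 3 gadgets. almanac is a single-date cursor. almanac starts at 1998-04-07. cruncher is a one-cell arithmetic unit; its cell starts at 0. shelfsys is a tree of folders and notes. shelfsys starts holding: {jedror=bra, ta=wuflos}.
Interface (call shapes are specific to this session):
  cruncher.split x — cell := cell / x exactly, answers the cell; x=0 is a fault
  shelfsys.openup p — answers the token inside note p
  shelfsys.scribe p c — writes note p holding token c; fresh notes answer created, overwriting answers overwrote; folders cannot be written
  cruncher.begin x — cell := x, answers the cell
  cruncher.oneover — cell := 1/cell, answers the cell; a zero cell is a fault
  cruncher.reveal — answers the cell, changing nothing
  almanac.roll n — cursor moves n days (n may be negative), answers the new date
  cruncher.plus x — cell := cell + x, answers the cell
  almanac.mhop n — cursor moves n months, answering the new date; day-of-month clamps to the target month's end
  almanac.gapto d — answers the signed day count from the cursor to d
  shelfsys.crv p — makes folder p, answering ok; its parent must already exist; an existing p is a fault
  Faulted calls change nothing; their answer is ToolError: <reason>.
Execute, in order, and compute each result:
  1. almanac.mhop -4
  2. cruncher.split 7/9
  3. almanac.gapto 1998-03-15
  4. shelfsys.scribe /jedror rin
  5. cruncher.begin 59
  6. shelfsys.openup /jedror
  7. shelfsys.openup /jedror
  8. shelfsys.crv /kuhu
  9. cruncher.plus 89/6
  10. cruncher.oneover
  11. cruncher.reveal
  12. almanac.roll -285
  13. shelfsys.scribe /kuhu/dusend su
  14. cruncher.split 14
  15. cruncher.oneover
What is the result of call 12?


Answer: 1997-02-25

Derivation:
→ almanac.mhop(-4)
← 1997-12-07
→ cruncher.split(7/9)
← 0
→ almanac.gapto(1998-03-15)
← 98
→ shelfsys.scribe(/jedror, rin)
← overwrote
→ cruncher.begin(59)
← 59
→ shelfsys.openup(/jedror)
← rin
→ shelfsys.openup(/jedror)
← rin
→ shelfsys.crv(/kuhu)
← ok
→ cruncher.plus(89/6)
← 443/6
→ cruncher.oneover()
← 6/443
→ cruncher.reveal()
← 6/443
→ almanac.roll(-285)
← 1997-02-25
→ shelfsys.scribe(/kuhu/dusend, su)
← created
→ cruncher.split(14)
← 3/3101
→ cruncher.oneover()
← 3101/3
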